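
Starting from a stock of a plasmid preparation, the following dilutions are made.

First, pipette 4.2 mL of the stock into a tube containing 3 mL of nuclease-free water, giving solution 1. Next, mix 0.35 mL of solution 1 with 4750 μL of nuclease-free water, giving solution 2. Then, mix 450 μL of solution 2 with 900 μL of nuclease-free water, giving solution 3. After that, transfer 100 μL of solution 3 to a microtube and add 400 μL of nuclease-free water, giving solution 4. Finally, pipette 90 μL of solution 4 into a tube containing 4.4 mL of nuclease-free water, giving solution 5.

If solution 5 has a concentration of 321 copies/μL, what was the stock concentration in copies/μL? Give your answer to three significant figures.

Step 1: 4.2 mL + 3 mL = 7.2 mL total → factor 7.2/4.2 = 1.7143
Step 2: 0.35 mL + 4750 μL = 5.1 mL total → factor 5.1/0.35 = 14.571
Step 3: 450 μL + 900 μL = 1350 μL total → factor 1350/450 = 3
Step 4: 100 μL + 400 μL = 500 μL total → factor 500/100 = 5
Step 5: 90 μL + 4.4 mL = 4490 μL total → factor 4490/90 = 49.889
Overall dilution factor = 1.7143 × 14.571 × 3 × 5 × 49.889 = 18693
Stock = 321 copies/μL × 18693 = 6.00 × 10^6 copies/μL

6.00 × 10^6 copies/μL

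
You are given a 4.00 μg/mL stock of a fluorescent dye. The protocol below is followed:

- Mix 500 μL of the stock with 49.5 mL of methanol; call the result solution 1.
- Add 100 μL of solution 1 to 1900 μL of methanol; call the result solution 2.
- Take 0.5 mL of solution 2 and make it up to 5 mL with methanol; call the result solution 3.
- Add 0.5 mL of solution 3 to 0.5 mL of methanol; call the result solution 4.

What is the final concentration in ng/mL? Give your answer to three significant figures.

0.100 ng/mL

Step 1: 500 μL + 49.5 mL = 50000 μL total → factor 50000/500 = 100
Step 2: 100 μL + 1900 μL = 2000 μL total → factor 2000/100 = 20
Step 3: 0.5 mL brought to 5 mL → factor 5/0.5 = 10
Step 4: 0.5 mL + 0.5 mL = 1 mL total → factor 1/0.5 = 2
Overall dilution factor = 100 × 20 × 10 × 2 = 40000
Final = 4.00 μg/mL / 40000 = 0.0001000 μg/mL = 0.100 ng/mL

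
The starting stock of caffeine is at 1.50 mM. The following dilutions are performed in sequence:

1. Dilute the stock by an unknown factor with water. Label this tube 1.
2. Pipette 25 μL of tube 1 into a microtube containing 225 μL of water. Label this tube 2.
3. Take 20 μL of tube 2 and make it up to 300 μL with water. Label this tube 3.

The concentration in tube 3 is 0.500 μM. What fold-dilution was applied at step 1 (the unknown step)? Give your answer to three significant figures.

20.0-fold

Step 1: unknown factor x
Step 2: 25 μL + 225 μL = 250 μL total → factor 250/25 = 10
Step 3: 20 μL brought to 300 μL → factor 300/20 = 15
Product of known-step factors = 150
Overall factor = 1.50 mM / (0.500 μM) = 3000
x = 3000 / 150 = 20.0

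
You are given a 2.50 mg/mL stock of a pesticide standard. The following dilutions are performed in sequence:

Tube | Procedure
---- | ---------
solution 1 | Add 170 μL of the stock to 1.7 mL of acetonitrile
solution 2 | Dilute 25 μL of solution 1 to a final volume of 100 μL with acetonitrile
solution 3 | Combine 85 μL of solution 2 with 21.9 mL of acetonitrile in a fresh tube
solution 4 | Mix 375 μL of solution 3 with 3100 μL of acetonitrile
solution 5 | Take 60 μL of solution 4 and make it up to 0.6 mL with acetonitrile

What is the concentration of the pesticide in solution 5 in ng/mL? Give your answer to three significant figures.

2.37 ng/mL

Step 1: 170 μL + 1.7 mL = 1870 μL total → factor 1870/170 = 11
Step 2: 25 μL brought to 100 μL → factor 100/25 = 4
Step 3: 85 μL + 21.9 mL = 21985 μL total → factor 21985/85 = 258.65
Step 4: 375 μL + 3100 μL = 3475 μL total → factor 3475/375 = 9.2667
Step 5: 60 μL brought to 0.6 mL → factor 600/60 = 10
Overall dilution factor = 11 × 4 × 258.65 × 9.2667 × 10 = 1.0546 × 10^6
Final = 2.50 mg/mL / 1.0546 × 10^6 = 2.371 × 10^-6 mg/mL = 2.37 ng/mL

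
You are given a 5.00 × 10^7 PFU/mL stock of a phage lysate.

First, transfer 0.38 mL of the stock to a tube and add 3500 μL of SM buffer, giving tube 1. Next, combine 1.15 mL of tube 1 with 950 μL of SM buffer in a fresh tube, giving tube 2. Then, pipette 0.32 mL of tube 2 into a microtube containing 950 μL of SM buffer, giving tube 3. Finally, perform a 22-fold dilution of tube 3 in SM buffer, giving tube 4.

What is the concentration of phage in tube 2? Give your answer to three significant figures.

Step 1: 0.38 mL + 3500 μL = 3.88 mL total → factor 3.88/0.38 = 10.211
Step 2: 1.15 mL + 950 μL = 2.1 mL total → factor 2.1/1.15 = 1.8261
Dilution factor through tube 2 = 10.211 × 1.8261 = 18.645
[tube 2] = 5.00 × 10^7 PFU/mL / 18.645 = 2.68 × 10^6 PFU/mL

2.68 × 10^6 PFU/mL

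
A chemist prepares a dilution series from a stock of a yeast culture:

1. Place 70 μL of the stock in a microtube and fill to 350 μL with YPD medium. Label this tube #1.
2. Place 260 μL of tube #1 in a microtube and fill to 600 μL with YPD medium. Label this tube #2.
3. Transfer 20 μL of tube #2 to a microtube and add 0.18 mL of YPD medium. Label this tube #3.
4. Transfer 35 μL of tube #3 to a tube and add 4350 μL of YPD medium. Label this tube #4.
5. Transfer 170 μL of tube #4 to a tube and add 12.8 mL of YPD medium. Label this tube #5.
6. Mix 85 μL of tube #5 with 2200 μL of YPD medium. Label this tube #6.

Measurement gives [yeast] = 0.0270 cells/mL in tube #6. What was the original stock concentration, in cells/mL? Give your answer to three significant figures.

8.01 × 10^5 cells/mL

Step 1: 70 μL brought to 350 μL → factor 350/70 = 5
Step 2: 260 μL brought to 600 μL → factor 600/260 = 2.3077
Step 3: 20 μL + 0.18 mL = 200 μL total → factor 200/20 = 10
Step 4: 35 μL + 4350 μL = 4385 μL total → factor 4385/35 = 125.29
Step 5: 170 μL + 12.8 mL = 12970 μL total → factor 12970/170 = 76.294
Step 6: 85 μL + 2200 μL = 2285 μL total → factor 2285/85 = 26.882
Overall dilution factor = 5 × 2.3077 × 10 × 125.29 × 76.294 × 26.882 = 2.9649 × 10^7
Stock = 0.0270 cells/mL × 2.9649 × 10^7 = 8.01 × 10^5 cells/mL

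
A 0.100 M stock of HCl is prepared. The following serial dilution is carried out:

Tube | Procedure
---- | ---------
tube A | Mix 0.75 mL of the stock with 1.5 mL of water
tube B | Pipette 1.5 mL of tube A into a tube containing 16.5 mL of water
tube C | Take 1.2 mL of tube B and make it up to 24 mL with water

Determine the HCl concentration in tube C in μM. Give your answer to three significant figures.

Step 1: 0.75 mL + 1.5 mL = 2.25 mL total → factor 2.25/0.75 = 3
Step 2: 1.5 mL + 16.5 mL = 18 mL total → factor 18/1.5 = 12
Step 3: 1.2 mL brought to 24 mL → factor 24/1.2 = 20
Overall dilution factor = 3 × 12 × 20 = 720
Final = 0.100 M / 720 = 0.0001389 M = 139 μM

139 μM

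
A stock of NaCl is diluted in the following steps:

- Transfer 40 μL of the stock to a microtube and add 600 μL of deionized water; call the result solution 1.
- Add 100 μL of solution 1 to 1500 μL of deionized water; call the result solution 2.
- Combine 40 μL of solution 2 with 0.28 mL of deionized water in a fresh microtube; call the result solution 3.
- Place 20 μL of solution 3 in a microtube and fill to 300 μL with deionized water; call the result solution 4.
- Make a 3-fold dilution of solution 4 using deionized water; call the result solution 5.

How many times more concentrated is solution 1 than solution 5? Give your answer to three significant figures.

5.76 × 10^3

Step 1: 40 μL + 600 μL = 640 μL total → factor 640/40 = 16
Step 2: 100 μL + 1500 μL = 1600 μL total → factor 1600/100 = 16
Step 3: 40 μL + 0.28 mL = 320 μL total → factor 320/40 = 8
Step 4: 20 μL brought to 300 μL → factor 300/20 = 15
Step 5: 3-fold → factor 3
Dilution factor to solution 1 = 16; to solution 5 = 92160
[solution 1]/[solution 5] = (factor to solution 5)/(factor to solution 1) = 92160/16 = 5.76 × 10^3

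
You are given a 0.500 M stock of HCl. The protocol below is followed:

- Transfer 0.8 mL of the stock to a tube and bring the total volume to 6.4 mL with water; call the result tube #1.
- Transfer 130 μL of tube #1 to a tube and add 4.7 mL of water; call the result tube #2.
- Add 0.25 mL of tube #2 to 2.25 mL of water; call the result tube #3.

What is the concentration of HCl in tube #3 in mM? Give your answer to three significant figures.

0.168 mM

Step 1: 0.8 mL brought to 6.4 mL → factor 6.4/0.8 = 8
Step 2: 130 μL + 4.7 mL = 4830 μL total → factor 4830/130 = 37.154
Step 3: 0.25 mL + 2.25 mL = 2.5 mL total → factor 2.5/0.25 = 10
Overall dilution factor = 8 × 37.154 × 10 = 2972.3
Final = 0.500 M / 2972.3 = 0.0001682 M = 0.168 mM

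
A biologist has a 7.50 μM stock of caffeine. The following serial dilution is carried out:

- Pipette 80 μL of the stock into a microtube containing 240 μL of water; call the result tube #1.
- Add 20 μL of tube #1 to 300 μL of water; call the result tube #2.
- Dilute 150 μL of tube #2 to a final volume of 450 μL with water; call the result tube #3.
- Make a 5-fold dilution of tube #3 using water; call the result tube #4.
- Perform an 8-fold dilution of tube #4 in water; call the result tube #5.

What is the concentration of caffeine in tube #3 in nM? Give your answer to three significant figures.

Step 1: 80 μL + 240 μL = 320 μL total → factor 320/80 = 4
Step 2: 20 μL + 300 μL = 320 μL total → factor 320/20 = 16
Step 3: 150 μL brought to 450 μL → factor 450/150 = 3
Dilution factor through tube #3 = 4 × 16 × 3 = 192
[tube #3] = 7.50 μM / 192 = 0.03906 μM = 39.1 nM

39.1 nM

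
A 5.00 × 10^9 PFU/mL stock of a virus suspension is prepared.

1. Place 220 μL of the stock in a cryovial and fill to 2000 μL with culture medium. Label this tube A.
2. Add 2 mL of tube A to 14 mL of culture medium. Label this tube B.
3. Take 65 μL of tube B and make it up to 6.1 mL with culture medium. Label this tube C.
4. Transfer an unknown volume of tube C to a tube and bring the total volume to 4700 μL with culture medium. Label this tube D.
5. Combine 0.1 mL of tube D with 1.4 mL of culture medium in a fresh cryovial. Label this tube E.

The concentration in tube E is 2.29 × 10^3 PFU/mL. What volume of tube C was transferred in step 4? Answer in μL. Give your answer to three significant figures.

Step 1: 220 μL brought to 2000 μL → factor 2000/220 = 9.0909
Step 2: 2 mL + 14 mL = 16 mL total → factor 16/2 = 8
Step 3: 65 μL brought to 6.1 mL → factor 6100/65 = 93.846
Step 4: v brought to 4700 μL → factor = 4700 μL/v
Step 5: 0.1 mL + 1.4 mL = 1.5 mL total → factor 1.5/0.1 = 15
Product of known-step factors = 1.0238 × 10^5
Overall factor = 5.00 × 10^9 PFU/mL / (2.29 × 10^3 PFU/mL) = 2.1834 × 10^6
Step-4 factor = 2.1834 × 10^6 / 1.0238 × 10^5 = 21.327
v = 4700 μL / 21.327 = 220 μL

220 μL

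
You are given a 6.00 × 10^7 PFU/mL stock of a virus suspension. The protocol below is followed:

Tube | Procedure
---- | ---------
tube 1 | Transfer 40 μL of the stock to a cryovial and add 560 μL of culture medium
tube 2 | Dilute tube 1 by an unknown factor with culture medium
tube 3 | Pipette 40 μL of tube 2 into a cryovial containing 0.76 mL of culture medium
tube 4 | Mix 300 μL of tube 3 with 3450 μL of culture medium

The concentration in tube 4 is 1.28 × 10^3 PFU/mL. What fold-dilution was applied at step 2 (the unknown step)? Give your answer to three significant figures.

Step 1: 40 μL + 560 μL = 600 μL total → factor 600/40 = 15
Step 2: unknown factor x
Step 3: 40 μL + 0.76 mL = 800 μL total → factor 800/40 = 20
Step 4: 300 μL + 3450 μL = 3750 μL total → factor 3750/300 = 12.5
Product of known-step factors = 3750
Overall factor = 6.00 × 10^7 PFU/mL / (1.28 × 10^3 PFU/mL) = 46875
x = 46875 / 3750 = 12.5

12.5-fold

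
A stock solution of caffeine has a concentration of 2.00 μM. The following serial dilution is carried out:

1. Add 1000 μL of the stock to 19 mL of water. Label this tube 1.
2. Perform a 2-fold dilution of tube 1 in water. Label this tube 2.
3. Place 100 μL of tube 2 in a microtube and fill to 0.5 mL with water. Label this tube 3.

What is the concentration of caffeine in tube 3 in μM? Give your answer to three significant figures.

Step 1: 1000 μL + 19 mL = 20000 μL total → factor 20000/1000 = 20
Step 2: 2-fold → factor 2
Step 3: 100 μL brought to 0.5 mL → factor 500/100 = 5
Overall dilution factor = 20 × 2 × 5 = 200
Final = 2.00 μM / 200 = 0.0100 μM

0.0100 μM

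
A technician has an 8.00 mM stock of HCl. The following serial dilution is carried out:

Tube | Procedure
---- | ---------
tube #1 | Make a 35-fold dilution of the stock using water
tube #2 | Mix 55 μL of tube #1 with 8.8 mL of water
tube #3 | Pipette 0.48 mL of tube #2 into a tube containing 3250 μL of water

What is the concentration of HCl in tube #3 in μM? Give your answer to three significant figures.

0.183 μM

Step 1: 35-fold → factor 35
Step 2: 55 μL + 8.8 mL = 8855 μL total → factor 8855/55 = 161
Step 3: 0.48 mL + 3250 μL = 3.73 mL total → factor 3.73/0.48 = 7.7708
Overall dilution factor = 35 × 161 × 7.7708 = 43789
Final = 8.00 mM / 43789 = 0.0001827 mM = 0.183 μM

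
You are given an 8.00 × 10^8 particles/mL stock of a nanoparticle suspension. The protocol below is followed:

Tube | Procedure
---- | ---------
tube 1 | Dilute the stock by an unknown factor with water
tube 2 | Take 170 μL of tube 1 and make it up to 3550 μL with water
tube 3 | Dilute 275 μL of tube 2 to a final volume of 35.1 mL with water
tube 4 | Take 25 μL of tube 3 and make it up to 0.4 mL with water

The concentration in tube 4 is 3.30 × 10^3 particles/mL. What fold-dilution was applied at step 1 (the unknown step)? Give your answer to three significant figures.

Step 1: unknown factor x
Step 2: 170 μL brought to 3550 μL → factor 3550/170 = 20.882
Step 3: 275 μL brought to 35.1 mL → factor 35100/275 = 127.64
Step 4: 25 μL brought to 0.4 mL → factor 400/25 = 16
Product of known-step factors = 42646
Overall factor = 8.00 × 10^8 particles/mL / (3.30 × 10^3 particles/mL) = 2.4242 × 10^5
x = 2.4242 × 10^5 / 42646 = 5.68

5.68-fold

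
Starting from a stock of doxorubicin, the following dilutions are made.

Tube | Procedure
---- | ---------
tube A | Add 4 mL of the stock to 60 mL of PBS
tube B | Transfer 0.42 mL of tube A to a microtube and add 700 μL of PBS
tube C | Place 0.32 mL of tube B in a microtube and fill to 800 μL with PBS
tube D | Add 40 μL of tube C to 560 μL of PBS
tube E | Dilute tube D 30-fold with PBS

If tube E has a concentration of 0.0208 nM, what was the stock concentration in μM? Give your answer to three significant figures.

0.998 μM

Step 1: 4 mL + 60 mL = 64 mL total → factor 64/4 = 16
Step 2: 0.42 mL + 700 μL = 1.12 mL total → factor 1.12/0.42 = 2.6667
Step 3: 0.32 mL brought to 800 μL → factor 0.8/0.32 = 2.5
Step 4: 40 μL + 560 μL = 600 μL total → factor 600/40 = 15
Step 5: 30-fold → factor 30
Overall dilution factor = 16 × 2.6667 × 2.5 × 15 × 30 = 48000
Stock = 0.0208 nM × 48000 = 998.4 nM = 0.998 μM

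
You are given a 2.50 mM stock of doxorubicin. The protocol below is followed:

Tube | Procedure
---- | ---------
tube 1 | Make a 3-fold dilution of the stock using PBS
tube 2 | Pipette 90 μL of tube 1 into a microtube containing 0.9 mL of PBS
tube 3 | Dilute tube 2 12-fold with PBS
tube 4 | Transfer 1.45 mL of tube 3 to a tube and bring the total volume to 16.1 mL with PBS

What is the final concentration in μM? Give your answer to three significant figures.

Step 1: 3-fold → factor 3
Step 2: 90 μL + 0.9 mL = 990 μL total → factor 990/90 = 11
Step 3: 12-fold → factor 12
Step 4: 1.45 mL brought to 16.1 mL → factor 16.1/1.45 = 11.103
Overall dilution factor = 3 × 11 × 12 × 11.103 = 4397
Final = 2.50 mM / 4397 = 0.0005686 mM = 0.569 μM

0.569 μM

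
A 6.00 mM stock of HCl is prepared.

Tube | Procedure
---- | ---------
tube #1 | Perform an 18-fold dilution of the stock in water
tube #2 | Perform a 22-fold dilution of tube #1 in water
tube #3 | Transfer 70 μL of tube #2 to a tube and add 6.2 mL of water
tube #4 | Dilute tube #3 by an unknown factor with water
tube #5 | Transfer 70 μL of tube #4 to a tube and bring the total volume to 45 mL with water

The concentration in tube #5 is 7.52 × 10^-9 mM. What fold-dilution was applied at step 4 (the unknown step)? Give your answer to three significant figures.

35.0-fold

Step 1: 18-fold → factor 18
Step 2: 22-fold → factor 22
Step 3: 70 μL + 6.2 mL = 6270 μL total → factor 6270/70 = 89.571
Step 4: unknown factor x
Step 5: 70 μL brought to 45 mL → factor 45000/70 = 642.86
Product of known-step factors = 2.2802 × 10^7
Overall factor = 6.00 mM / (7.52 × 10^-9 mM) = 7.9787 × 10^8
x = 7.9787 × 10^8 / 2.2802 × 10^7 = 35.0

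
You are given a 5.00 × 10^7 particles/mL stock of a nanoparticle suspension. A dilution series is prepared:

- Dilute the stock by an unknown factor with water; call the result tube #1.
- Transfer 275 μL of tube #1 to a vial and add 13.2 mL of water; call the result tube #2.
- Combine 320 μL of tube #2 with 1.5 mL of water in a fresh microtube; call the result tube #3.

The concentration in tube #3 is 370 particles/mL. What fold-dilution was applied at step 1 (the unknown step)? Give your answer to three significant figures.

485-fold

Step 1: unknown factor x
Step 2: 275 μL + 13.2 mL = 13475 μL total → factor 13475/275 = 49
Step 3: 320 μL + 1.5 mL = 1820 μL total → factor 1820/320 = 5.6875
Product of known-step factors = 278.69
Overall factor = 5.00 × 10^7 particles/mL / (370 particles/mL) = 1.3514 × 10^5
x = 1.3514 × 10^5 / 278.69 = 485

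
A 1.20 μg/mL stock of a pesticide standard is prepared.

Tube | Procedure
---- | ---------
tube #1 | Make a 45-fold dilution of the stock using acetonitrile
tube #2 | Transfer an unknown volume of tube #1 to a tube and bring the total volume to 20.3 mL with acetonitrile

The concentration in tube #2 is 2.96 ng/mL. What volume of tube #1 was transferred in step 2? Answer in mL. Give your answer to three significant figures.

Step 1: 45-fold → factor 45
Step 2: v brought to 20.3 mL → factor = 20.3 mL/v
Product of known-step factors = 45
Overall factor = 1.20 μg/mL / (2.96 ng/mL) = 405.41
Step-2 factor = 405.41 / 45 = 9.009
v = 20.3 mL / 9.009 = 2.25 mL

2.25 mL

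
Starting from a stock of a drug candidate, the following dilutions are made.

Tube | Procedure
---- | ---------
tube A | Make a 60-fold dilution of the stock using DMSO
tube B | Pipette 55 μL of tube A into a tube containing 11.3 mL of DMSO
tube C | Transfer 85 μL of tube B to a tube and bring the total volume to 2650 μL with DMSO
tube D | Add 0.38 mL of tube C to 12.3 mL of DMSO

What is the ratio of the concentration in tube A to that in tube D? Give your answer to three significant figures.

Step 1: 60-fold → factor 60
Step 2: 55 μL + 11.3 mL = 11355 μL total → factor 11355/55 = 206.45
Step 3: 85 μL brought to 2650 μL → factor 2650/85 = 31.176
Step 4: 0.38 mL + 12.3 mL = 12.68 mL total → factor 12.68/0.38 = 33.368
Dilution factor to tube A = 60; to tube D = 1.2887 × 10^7
[tube A]/[tube D] = (factor to tube D)/(factor to tube A) = 1.2887 × 10^7/60 = 2.15 × 10^5

2.15 × 10^5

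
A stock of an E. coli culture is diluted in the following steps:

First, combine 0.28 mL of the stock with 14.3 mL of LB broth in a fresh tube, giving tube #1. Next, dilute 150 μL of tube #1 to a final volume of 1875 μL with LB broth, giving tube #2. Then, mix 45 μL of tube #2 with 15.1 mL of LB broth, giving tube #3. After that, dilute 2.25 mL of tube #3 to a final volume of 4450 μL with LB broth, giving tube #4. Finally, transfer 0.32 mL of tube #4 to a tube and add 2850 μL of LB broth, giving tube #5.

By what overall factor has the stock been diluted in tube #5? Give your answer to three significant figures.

4.29 × 10^6

Step 1: 0.28 mL + 14.3 mL = 14.58 mL total → factor 14.58/0.28 = 52.071
Step 2: 150 μL brought to 1875 μL → factor 1875/150 = 12.5
Step 3: 45 μL + 15.1 mL = 15145 μL total → factor 15145/45 = 336.56
Step 4: 2.25 mL brought to 4450 μL → factor 4.45/2.25 = 1.9778
Step 5: 0.32 mL + 2850 μL = 3.17 mL total → factor 3.17/0.32 = 9.9062
Overall dilution factor = 52.071 × 12.5 × 336.56 × 1.9778 × 9.9062 = 4.2919 × 10^6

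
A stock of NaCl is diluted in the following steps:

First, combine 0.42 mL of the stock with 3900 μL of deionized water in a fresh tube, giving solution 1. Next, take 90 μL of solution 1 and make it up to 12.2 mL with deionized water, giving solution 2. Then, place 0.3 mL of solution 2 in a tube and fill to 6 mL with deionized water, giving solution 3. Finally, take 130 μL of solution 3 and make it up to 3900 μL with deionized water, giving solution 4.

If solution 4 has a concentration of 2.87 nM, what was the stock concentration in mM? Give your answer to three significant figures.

Step 1: 0.42 mL + 3900 μL = 4.32 mL total → factor 4.32/0.42 = 10.286
Step 2: 90 μL brought to 12.2 mL → factor 12200/90 = 135.56
Step 3: 0.3 mL brought to 6 mL → factor 6/0.3 = 20
Step 4: 130 μL brought to 3900 μL → factor 3900/130 = 30
Overall dilution factor = 10.286 × 135.56 × 20 × 30 = 8.3657 × 10^5
Stock = 2.87 nM × 8.3657 × 10^5 = 2.401 × 10^6 nM = 2.40 mM

2.40 mM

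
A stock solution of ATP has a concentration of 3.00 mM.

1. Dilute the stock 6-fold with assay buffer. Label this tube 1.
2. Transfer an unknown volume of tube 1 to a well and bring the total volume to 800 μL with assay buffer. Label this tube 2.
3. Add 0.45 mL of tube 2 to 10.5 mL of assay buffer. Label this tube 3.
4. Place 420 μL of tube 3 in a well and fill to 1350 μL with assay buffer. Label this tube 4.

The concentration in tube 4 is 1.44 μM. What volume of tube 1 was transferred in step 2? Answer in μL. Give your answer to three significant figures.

180 μL

Step 1: 6-fold → factor 6
Step 2: v brought to 800 μL → factor = 800 μL/v
Step 3: 0.45 mL + 10.5 mL = 10.95 mL total → factor 10.95/0.45 = 24.333
Step 4: 420 μL brought to 1350 μL → factor 1350/420 = 3.2143
Product of known-step factors = 469.29
Overall factor = 3.00 mM / (1.44 μM) = 2083.3
Step-2 factor = 2083.3 / 469.29 = 4.4394
v = 800 μL / 4.4394 = 180 μL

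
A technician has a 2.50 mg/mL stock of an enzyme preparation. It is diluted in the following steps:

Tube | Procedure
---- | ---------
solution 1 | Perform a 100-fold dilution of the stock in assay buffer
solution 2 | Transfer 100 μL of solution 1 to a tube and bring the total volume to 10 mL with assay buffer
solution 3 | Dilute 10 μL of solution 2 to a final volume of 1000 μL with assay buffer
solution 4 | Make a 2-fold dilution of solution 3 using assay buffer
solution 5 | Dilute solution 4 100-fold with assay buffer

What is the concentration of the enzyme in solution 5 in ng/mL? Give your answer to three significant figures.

Step 1: 100-fold → factor 100
Step 2: 100 μL brought to 10 mL → factor 10000/100 = 100
Step 3: 10 μL brought to 1000 μL → factor 1000/10 = 100
Step 4: 2-fold → factor 2
Step 5: 100-fold → factor 100
Overall dilution factor = 100 × 100 × 100 × 2 × 100 = 2 × 10^8
Final = 2.50 mg/mL / 2 × 10^8 = 1.250 × 10^-8 mg/mL = 0.0125 ng/mL

0.0125 ng/mL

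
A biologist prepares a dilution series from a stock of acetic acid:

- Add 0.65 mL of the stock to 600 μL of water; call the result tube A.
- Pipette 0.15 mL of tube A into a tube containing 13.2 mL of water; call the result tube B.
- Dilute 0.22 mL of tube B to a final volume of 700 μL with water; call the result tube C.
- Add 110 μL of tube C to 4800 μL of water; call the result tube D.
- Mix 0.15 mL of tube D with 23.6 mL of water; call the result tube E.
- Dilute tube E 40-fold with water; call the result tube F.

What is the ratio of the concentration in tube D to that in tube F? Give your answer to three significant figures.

Step 1: 0.65 mL + 600 μL = 1.25 mL total → factor 1.25/0.65 = 1.9231
Step 2: 0.15 mL + 13.2 mL = 13.35 mL total → factor 13.35/0.15 = 89
Step 3: 0.22 mL brought to 700 μL → factor 0.7/0.22 = 3.1818
Step 4: 110 μL + 4800 μL = 4910 μL total → factor 4910/110 = 44.636
Step 5: 0.15 mL + 23.6 mL = 23.75 mL total → factor 23.75/0.15 = 158.33
Step 6: 40-fold → factor 40
Dilution factor to tube D = 24308; to tube F = 1.5395 × 10^8
[tube D]/[tube F] = (factor to tube F)/(factor to tube D) = 1.5395 × 10^8/24308 = 6.33 × 10^3

6.33 × 10^3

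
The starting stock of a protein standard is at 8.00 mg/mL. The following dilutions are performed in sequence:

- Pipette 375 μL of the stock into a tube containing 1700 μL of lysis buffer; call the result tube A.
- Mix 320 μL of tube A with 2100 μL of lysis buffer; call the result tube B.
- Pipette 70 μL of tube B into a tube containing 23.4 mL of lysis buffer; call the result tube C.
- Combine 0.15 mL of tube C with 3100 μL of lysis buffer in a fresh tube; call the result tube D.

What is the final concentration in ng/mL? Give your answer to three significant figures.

26.3 ng/mL

Step 1: 375 μL + 1700 μL = 2075 μL total → factor 2075/375 = 5.5333
Step 2: 320 μL + 2100 μL = 2420 μL total → factor 2420/320 = 7.5625
Step 3: 70 μL + 23.4 mL = 23470 μL total → factor 23470/70 = 335.29
Step 4: 0.15 mL + 3100 μL = 3.25 mL total → factor 3.25/0.15 = 21.667
Overall dilution factor = 5.5333 × 7.5625 × 335.29 × 21.667 = 3.0399 × 10^5
Final = 8.00 mg/mL / 3.0399 × 10^5 = 2.632 × 10^-5 mg/mL = 26.3 ng/mL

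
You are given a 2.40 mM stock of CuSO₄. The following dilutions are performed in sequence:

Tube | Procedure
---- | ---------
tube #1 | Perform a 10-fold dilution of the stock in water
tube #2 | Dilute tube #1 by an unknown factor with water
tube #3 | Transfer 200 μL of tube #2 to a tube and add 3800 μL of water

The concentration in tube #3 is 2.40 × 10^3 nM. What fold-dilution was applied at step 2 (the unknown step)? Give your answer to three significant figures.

Step 1: 10-fold → factor 10
Step 2: unknown factor x
Step 3: 200 μL + 3800 μL = 4000 μL total → factor 4000/200 = 20
Product of known-step factors = 200
Overall factor = 2.40 mM / (2.40 × 10^3 nM) = 1000
x = 1000 / 200 = 5.00

5.00-fold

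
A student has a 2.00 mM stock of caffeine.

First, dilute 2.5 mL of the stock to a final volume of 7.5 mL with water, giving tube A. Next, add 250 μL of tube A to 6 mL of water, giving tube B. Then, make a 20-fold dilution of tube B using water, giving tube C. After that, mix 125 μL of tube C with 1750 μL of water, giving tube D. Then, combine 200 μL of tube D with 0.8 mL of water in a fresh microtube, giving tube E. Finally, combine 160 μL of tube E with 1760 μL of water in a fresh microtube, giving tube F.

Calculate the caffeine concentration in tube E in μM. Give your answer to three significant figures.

0.0178 μM

Step 1: 2.5 mL brought to 7.5 mL → factor 7.5/2.5 = 3
Step 2: 250 μL + 6 mL = 6250 μL total → factor 6250/250 = 25
Step 3: 20-fold → factor 20
Step 4: 125 μL + 1750 μL = 1875 μL total → factor 1875/125 = 15
Step 5: 200 μL + 0.8 mL = 1000 μL total → factor 1000/200 = 5
Dilution factor through tube E = 3 × 25 × 20 × 15 × 5 = 1.125 × 10^5
[tube E] = 2.00 mM / 1.125 × 10^5 = 1.778 × 10^-5 mM = 0.0178 μM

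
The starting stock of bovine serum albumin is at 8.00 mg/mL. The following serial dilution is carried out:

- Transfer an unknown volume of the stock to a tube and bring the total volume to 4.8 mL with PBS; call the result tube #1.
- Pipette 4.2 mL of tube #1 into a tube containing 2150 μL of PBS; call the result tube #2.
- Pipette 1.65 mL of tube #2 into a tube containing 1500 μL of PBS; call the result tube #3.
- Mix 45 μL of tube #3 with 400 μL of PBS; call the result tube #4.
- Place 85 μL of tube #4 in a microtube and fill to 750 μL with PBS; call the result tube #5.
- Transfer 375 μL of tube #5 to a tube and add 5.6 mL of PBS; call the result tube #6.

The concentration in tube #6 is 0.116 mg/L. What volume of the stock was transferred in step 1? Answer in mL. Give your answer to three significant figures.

0.279 mL

Step 1: v brought to 4.8 mL → factor = 4.8 mL/v
Step 2: 4.2 mL + 2150 μL = 6.35 mL total → factor 6.35/4.2 = 1.5119
Step 3: 1.65 mL + 1500 μL = 3.15 mL total → factor 3.15/1.65 = 1.9091
Step 4: 45 μL + 400 μL = 445 μL total → factor 445/45 = 9.8889
Step 5: 85 μL brought to 750 μL → factor 750/85 = 8.8235
Step 6: 375 μL + 5.6 mL = 5975 μL total → factor 5975/375 = 15.933
Product of known-step factors = 4012.8
Overall factor = 8.00 mg/mL / (0.116 mg/L) = 68966
Step-1 factor = 68966 / 4012.8 = 17.186
v = 4.8 mL / 17.186 = 0.279 mL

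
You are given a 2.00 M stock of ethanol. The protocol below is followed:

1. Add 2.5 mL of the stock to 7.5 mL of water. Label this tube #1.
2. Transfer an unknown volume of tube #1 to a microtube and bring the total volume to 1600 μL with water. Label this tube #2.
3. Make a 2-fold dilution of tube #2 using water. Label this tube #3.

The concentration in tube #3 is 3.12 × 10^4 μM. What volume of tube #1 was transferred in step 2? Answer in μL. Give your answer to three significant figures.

200 μL

Step 1: 2.5 mL + 7.5 mL = 10 mL total → factor 10/2.5 = 4
Step 2: v brought to 1600 μL → factor = 1600 μL/v
Step 3: 2-fold → factor 2
Product of known-step factors = 8
Overall factor = 2.00 M / (3.12 × 10^4 μM) = 64.103
Step-2 factor = 64.103 / 8 = 8.0128
v = 1600 μL / 8.0128 = 200 μL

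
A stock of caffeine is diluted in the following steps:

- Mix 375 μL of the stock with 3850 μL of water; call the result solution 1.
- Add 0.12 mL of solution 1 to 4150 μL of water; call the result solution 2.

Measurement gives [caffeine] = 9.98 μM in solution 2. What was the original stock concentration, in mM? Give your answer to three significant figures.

4.00 mM

Step 1: 375 μL + 3850 μL = 4225 μL total → factor 4225/375 = 11.267
Step 2: 0.12 mL + 4150 μL = 4.27 mL total → factor 4.27/0.12 = 35.583
Overall dilution factor = 11.267 × 35.583 = 400.91
Stock = 9.98 μM × 400.91 = 4001 μM = 4.00 mM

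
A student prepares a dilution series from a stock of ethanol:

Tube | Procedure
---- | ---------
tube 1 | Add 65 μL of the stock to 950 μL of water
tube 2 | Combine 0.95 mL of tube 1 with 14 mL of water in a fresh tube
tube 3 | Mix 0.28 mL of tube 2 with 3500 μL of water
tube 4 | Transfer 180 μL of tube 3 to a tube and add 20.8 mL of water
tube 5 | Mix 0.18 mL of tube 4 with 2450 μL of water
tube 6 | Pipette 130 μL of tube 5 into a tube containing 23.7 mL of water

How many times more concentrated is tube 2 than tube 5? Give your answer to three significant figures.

2.30 × 10^4

Step 1: 65 μL + 950 μL = 1015 μL total → factor 1015/65 = 15.615
Step 2: 0.95 mL + 14 mL = 14.95 mL total → factor 14.95/0.95 = 15.737
Step 3: 0.28 mL + 3500 μL = 3.78 mL total → factor 3.78/0.28 = 13.5
Step 4: 180 μL + 20.8 mL = 20980 μL total → factor 20980/180 = 116.56
Step 5: 0.18 mL + 2450 μL = 2.63 mL total → factor 2.63/0.18 = 14.611
Dilution factor to tube 2 = 245.74; to tube 5 = 5.6496 × 10^6
[tube 2]/[tube 5] = (factor to tube 5)/(factor to tube 2) = 5.6496 × 10^6/245.74 = 2.30 × 10^4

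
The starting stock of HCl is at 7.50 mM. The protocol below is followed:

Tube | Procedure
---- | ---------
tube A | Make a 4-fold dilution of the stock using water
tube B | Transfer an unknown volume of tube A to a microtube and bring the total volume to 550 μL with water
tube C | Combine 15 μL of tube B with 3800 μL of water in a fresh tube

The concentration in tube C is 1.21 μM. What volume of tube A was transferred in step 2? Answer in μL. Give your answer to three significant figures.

90.3 μL

Step 1: 4-fold → factor 4
Step 2: v brought to 550 μL → factor = 550 μL/v
Step 3: 15 μL + 3800 μL = 3815 μL total → factor 3815/15 = 254.33
Product of known-step factors = 1017.3
Overall factor = 7.50 mM / (1.21 μM) = 6198.3
Step-2 factor = 6198.3 / 1017.3 = 6.0927
v = 550 μL / 6.0927 = 90.3 μL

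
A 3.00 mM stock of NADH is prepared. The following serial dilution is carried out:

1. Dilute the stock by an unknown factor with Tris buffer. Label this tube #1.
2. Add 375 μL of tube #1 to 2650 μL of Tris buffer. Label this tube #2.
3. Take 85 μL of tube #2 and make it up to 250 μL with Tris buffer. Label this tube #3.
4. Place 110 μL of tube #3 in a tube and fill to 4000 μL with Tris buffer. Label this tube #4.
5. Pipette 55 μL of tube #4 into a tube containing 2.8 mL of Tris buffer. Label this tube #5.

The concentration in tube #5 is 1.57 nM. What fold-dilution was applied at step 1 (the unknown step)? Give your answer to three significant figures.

Step 1: unknown factor x
Step 2: 375 μL + 2650 μL = 3025 μL total → factor 3025/375 = 8.0667
Step 3: 85 μL brought to 250 μL → factor 250/85 = 2.9412
Step 4: 110 μL brought to 4000 μL → factor 4000/110 = 36.364
Step 5: 55 μL + 2.8 mL = 2855 μL total → factor 2855/55 = 51.909
Product of known-step factors = 44784
Overall factor = 3.00 mM / (1.57 nM) = 1.9108 × 10^6
x = 1.9108 × 10^6 / 44784 = 42.7

42.7-fold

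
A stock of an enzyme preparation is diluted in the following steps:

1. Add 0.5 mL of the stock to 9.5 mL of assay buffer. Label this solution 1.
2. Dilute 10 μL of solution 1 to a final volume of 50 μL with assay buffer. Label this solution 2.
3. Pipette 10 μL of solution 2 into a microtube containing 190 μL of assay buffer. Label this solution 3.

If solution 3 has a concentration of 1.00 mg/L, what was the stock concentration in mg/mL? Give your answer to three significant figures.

2.00 mg/mL

Step 1: 0.5 mL + 9.5 mL = 10 mL total → factor 10/0.5 = 20
Step 2: 10 μL brought to 50 μL → factor 50/10 = 5
Step 3: 10 μL + 190 μL = 200 μL total → factor 200/10 = 20
Overall dilution factor = 20 × 5 × 20 = 2000
Stock = 1.00 mg/L × 2000 = 2000 mg/L = 2.00 mg/mL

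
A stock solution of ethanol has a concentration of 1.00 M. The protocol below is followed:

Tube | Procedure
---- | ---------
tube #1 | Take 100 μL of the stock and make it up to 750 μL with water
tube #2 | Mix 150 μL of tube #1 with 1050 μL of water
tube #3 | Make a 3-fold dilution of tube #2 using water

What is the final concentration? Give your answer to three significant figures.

Step 1: 100 μL brought to 750 μL → factor 750/100 = 7.5
Step 2: 150 μL + 1050 μL = 1200 μL total → factor 1200/150 = 8
Step 3: 3-fold → factor 3
Overall dilution factor = 7.5 × 8 × 3 = 180
Final = 1.00 M / 180 = 0.00556 M

0.00556 M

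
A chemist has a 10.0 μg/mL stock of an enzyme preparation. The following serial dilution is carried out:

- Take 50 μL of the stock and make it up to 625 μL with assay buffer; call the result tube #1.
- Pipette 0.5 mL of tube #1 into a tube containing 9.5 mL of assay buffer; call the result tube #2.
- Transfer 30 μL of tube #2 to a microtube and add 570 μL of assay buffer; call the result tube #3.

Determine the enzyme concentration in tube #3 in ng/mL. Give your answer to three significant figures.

Step 1: 50 μL brought to 625 μL → factor 625/50 = 12.5
Step 2: 0.5 mL + 9.5 mL = 10 mL total → factor 10/0.5 = 20
Step 3: 30 μL + 570 μL = 600 μL total → factor 600/30 = 20
Overall dilution factor = 12.5 × 20 × 20 = 5000
Final = 10.0 μg/mL / 5000 = 0.002000 μg/mL = 2.00 ng/mL

2.00 ng/mL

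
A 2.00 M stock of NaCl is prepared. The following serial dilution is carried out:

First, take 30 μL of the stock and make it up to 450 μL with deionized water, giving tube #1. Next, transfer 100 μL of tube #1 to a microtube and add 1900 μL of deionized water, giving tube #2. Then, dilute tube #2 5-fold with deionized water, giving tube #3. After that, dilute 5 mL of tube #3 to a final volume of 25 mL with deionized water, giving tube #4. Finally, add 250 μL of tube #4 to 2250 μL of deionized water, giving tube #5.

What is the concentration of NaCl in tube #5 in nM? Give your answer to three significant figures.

2.67 × 10^4 nM

Step 1: 30 μL brought to 450 μL → factor 450/30 = 15
Step 2: 100 μL + 1900 μL = 2000 μL total → factor 2000/100 = 20
Step 3: 5-fold → factor 5
Step 4: 5 mL brought to 25 mL → factor 25/5 = 5
Step 5: 250 μL + 2250 μL = 2500 μL total → factor 2500/250 = 10
Overall dilution factor = 15 × 20 × 5 × 5 × 10 = 75000
Final = 2.00 M / 75000 = 2.667 × 10^-5 M = 2.67 × 10^4 nM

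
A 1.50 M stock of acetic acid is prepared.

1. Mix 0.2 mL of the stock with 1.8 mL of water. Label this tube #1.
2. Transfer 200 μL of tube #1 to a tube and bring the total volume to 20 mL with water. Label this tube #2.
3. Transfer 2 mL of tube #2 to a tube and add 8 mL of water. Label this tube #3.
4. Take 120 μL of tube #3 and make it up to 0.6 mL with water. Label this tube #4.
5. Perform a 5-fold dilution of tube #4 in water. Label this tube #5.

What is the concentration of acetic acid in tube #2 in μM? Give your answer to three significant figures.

1.50 × 10^3 μM

Step 1: 0.2 mL + 1.8 mL = 2 mL total → factor 2/0.2 = 10
Step 2: 200 μL brought to 20 mL → factor 20000/200 = 100
Dilution factor through tube #2 = 10 × 100 = 1000
[tube #2] = 1.50 M / 1000 = 0.001500 M = 1.50 × 10^3 μM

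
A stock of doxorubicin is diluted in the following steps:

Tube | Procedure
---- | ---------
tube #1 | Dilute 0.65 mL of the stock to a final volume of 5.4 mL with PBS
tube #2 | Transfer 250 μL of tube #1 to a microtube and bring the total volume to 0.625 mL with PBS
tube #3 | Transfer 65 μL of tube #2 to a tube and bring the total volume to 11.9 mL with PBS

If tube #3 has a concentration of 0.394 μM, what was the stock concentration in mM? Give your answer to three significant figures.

Step 1: 0.65 mL brought to 5.4 mL → factor 5.4/0.65 = 8.3077
Step 2: 250 μL brought to 0.625 mL → factor 625/250 = 2.5
Step 3: 65 μL brought to 11.9 mL → factor 11900/65 = 183.08
Overall dilution factor = 8.3077 × 2.5 × 183.08 = 3802.4
Stock = 0.394 μM × 3802.4 = 1498 μM = 1.50 mM

1.50 mM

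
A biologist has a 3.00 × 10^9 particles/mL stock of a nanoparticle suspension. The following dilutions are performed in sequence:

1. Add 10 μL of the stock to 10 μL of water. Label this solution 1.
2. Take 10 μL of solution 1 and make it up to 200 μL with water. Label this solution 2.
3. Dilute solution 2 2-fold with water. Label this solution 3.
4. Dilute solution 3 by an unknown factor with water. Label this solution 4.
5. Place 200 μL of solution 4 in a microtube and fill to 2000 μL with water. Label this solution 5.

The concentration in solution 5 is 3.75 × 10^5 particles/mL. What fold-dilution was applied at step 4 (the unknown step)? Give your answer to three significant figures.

Step 1: 10 μL + 10 μL = 20 μL total → factor 20/10 = 2
Step 2: 10 μL brought to 200 μL → factor 200/10 = 20
Step 3: 2-fold → factor 2
Step 4: unknown factor x
Step 5: 200 μL brought to 2000 μL → factor 2000/200 = 10
Product of known-step factors = 800
Overall factor = 3.00 × 10^9 particles/mL / (3.75 × 10^5 particles/mL) = 8000
x = 8000 / 800 = 10.0

10.0-fold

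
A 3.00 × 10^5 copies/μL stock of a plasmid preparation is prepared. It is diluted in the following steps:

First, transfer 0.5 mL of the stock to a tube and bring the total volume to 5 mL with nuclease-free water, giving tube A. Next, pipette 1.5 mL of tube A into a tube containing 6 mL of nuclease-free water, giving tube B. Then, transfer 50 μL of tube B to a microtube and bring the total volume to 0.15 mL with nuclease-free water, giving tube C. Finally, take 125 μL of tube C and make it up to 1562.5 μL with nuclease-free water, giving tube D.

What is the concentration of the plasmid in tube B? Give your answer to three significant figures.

6.00 × 10^3 copies/μL

Step 1: 0.5 mL brought to 5 mL → factor 5/0.5 = 10
Step 2: 1.5 mL + 6 mL = 7.5 mL total → factor 7.5/1.5 = 5
Dilution factor through tube B = 10 × 5 = 50
[tube B] = 3.00 × 10^5 copies/μL / 50 = 6.00 × 10^3 copies/μL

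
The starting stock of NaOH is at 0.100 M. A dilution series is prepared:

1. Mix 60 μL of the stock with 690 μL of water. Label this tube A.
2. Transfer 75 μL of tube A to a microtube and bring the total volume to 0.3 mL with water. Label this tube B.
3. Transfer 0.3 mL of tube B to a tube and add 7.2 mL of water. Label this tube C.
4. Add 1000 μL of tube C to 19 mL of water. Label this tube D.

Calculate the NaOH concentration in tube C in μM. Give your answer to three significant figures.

80.0 μM

Step 1: 60 μL + 690 μL = 750 μL total → factor 750/60 = 12.5
Step 2: 75 μL brought to 0.3 mL → factor 300/75 = 4
Step 3: 0.3 mL + 7.2 mL = 7.5 mL total → factor 7.5/0.3 = 25
Dilution factor through tube C = 12.5 × 4 × 25 = 1250
[tube C] = 0.100 M / 1250 = 8.000 × 10^-5 M = 80.0 μM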